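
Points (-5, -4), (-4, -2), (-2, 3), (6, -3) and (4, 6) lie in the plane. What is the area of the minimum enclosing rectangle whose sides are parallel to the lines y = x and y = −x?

133

In coordinates u = x + y, v = x − y the rectangle is axis-aligned; the map (x,y)→(u,v) scales areas by 2.
u-values: -9, -6, 1, 3, 10; range = 10 − (-9) = 19.
v-values: -1, -2, -5, 9, -2; range = 9 − (-5) = 14.
Area = (19 × 14) / 2 = 133.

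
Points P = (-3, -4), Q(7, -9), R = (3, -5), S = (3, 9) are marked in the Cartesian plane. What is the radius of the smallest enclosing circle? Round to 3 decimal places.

9.220

The minimum enclosing circle of a finite set is fixed by two of the points (as a diameter) or three (as a circumcircle).
The farthest pair is Q–S with squared distance 340. The circle on this segment as diameter has centre (5, 0) and r² = 340/4 = 85.
Check P: distance² to centre = 80 ≤ 85, so it lies inside.
All remaining points lie in this disk, and no smaller disk contains both endpoints, so this is the minimum enclosing circle.
r = √85 ≈ 9.220.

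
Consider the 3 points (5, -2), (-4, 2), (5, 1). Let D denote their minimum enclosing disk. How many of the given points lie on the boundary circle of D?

2

Call the three points A, B, C in the order given.
Side lengths²: AB² = 97, AC² = 9, BC² = 82.
Since AB² = 97 ≥ 82 + 9 = 91, the angle opposite AB is not acute, so the smallest enclosing circle has AB as diameter.
Centre = midpoint of AB = (0.5, 0), r² = 97/4 = 24.25.
The points at distance exactly r from the centre are (5, -2), (-4, 2) — 2 points.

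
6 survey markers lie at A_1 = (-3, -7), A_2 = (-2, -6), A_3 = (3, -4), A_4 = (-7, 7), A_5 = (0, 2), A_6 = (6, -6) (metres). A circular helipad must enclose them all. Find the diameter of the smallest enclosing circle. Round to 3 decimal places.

18.385

A smallest enclosing disk is always determined by at most three of the input points on its boundary.
The farthest pair is A_4–A_6 with squared distance 338. The circle on this segment as diameter has centre (-0.5, 0.5) and r² = 338/4 = 84.5.
Check A_1: distance² to centre = 62.5 ≤ 84.5, so it lies inside.
All remaining points lie in this disk, and no smaller disk contains both endpoints, so this is the minimum enclosing circle.
Diameter = 2r = 2√(84.5) ≈ 18.385.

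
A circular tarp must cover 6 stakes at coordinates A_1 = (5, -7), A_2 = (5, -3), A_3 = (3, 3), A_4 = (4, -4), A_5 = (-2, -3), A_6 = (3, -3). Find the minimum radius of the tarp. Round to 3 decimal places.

The minimum enclosing circle of a finite set is fixed by two of the points (as a diameter) or three (as a circumcircle).
The minimum enclosing circle is determined by three boundary points: A_1, A_3, A_5.
Their circumcentre is (193/62, -135/62) with r² = 51545/1922.
The farthest remaining point A_2 is at distance² 8145/1922 ≤ 51545/1922.
r = √(51545/1922) ≈ 5.179.

5.179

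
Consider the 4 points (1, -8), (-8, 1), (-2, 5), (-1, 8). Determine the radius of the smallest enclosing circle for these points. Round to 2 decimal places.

The farthest pair is (1, -8)–(-1, 8) with squared distance 260. The circle on this segment as diameter has centre (0, 0) and r² = 260/4 = 65.
Check (-8, 1): distance² to centre = 65 ≤ 65, so it lies inside.
All remaining points lie in this disk, and no smaller disk contains both endpoints, so this is the minimum enclosing circle.
r = √65 ≈ 8.06.

8.06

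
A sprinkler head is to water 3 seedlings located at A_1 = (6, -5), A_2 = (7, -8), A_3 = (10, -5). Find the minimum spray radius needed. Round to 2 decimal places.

Side lengths²: A_1A_2² = 10, A_1A_3² = 16, A_2A_3² = 18.
Since A_2A_3² = 18 < 16 + 10 = 26, the triangle is acute, so the smallest enclosing circle is the circumcircle.
Circumcentre = (8, -6), r² = 5.
r = √5 ≈ 2.24.

2.24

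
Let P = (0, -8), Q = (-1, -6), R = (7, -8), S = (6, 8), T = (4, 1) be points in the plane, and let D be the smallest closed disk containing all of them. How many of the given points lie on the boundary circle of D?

A smallest enclosing disk is always determined by at most three of the input points on its boundary.
The minimum enclosing circle is determined by three boundary points: P, R, S.
Their circumcentre is (3.5, -0.1875) with r² = 73.28515625.
The farthest remaining point Q is at distance² 54.03515625 ≤ 73.28515625.
The points at distance exactly r from the centre are P, R, S — 3 points.

3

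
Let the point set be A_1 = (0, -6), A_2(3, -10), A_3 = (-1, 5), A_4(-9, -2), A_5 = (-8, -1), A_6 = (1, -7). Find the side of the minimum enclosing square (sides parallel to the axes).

15

The bounding box has width 12 and height 15.
An axis-aligned square enclosing the set must have side ≥ max(width, height).
So the minimum side is max(12, 15) = 15.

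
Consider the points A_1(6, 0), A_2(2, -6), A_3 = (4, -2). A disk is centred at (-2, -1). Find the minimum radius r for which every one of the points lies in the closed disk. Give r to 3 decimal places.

8.062

The required radius is the distance from (-2, -1) to the farthest point.
Squared distances: 65, 41, 37.
Maximum is 65, attained at A_1.
r = √65 ≈ 8.062.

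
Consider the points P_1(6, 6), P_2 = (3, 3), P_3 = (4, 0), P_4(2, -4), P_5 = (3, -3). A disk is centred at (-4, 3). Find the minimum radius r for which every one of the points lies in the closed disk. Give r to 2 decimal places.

The required radius is the distance from (-4, 3) to the farthest point.
Squared distances: 109, 49, 73, 85, 85.
Maximum is 109, attained at P_1.
r = √109 ≈ 10.44.

10.44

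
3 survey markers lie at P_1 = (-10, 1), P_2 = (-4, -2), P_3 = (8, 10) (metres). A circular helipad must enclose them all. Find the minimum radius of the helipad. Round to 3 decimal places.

Side lengths²: P_1P_2² = 45, P_1P_3² = 405, P_2P_3² = 288.
Since P_1P_3² = 405 ≥ 288 + 45 = 333, the angle opposite P_1P_3 is not acute, so the smallest enclosing circle has P_1P_3 as diameter.
Centre = midpoint of P_1P_3 = (-1, 5.5), r² = 405/4 = 101.25.
r = √(101.25) ≈ 10.062.

10.062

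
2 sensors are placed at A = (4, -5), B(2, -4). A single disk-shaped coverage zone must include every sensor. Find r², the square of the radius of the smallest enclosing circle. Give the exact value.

The smallest circle enclosing two points has them as diameter endpoints.
Centre = midpoint = (3, -4.5); r² = |AB|²/4 = 5/4 = 1.25.

1.25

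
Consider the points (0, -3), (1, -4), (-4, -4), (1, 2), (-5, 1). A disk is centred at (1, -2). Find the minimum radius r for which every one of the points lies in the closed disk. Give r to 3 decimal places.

The required radius is the distance from (1, -2) to the farthest point.
Squared distances: 2, 4, 29, 16, 45.
Maximum is 45, attained at (-5, 1).
r = √45 ≈ 6.708.

6.708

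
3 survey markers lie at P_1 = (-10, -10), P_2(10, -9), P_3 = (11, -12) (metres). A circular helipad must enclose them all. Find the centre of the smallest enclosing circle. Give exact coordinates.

(0.5, -11)

Side lengths²: P_1P_2² = 401, P_1P_3² = 445, P_2P_3² = 10.
Since P_1P_3² = 445 ≥ 401 + 10 = 411, the angle opposite P_1P_3 is not acute, so the smallest enclosing circle has P_1P_3 as diameter.
Centre = midpoint of P_1P_3 = (0.5, -11), r² = 445/4 = 111.25.
Centre = (0.5, -11).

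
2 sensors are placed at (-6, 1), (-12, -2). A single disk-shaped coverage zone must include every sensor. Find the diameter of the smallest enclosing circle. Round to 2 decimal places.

6.71

The smallest circle enclosing two points has them as diameter endpoints.
Centre = midpoint = (-9, -0.5); r² = |(-6, 1)−(-12, -2)|²/4 = 45/4 = 11.25.
Diameter = 2r = 2√(11.25) ≈ 6.71.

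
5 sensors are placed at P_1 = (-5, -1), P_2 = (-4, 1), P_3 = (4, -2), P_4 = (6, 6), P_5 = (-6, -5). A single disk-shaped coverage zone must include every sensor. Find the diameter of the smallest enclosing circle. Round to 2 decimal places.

A smallest enclosing disk is always determined by at most three of the input points on its boundary.
The farthest pair is P_4–P_5 with squared distance 265. The circle on this segment as diameter has centre (0, 0.5) and r² = 265/4 = 66.25.
Check P_1: distance² to centre = 27.25 ≤ 66.25, so it lies inside.
All remaining points lie in this disk, and no smaller disk contains both endpoints, so this is the minimum enclosing circle.
Diameter = 2r = 2√(66.25) ≈ 16.28.

16.28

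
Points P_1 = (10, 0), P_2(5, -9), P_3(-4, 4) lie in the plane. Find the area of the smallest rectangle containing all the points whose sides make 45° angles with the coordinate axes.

154

In coordinates u = x + y, v = x − y the rectangle is axis-aligned; the map (x,y)→(u,v) scales areas by 2.
u-values: 10, -4, 0; range = 10 − (-4) = 14.
v-values: 10, 14, -8; range = 14 − (-8) = 22.
Area = (14 × 22) / 2 = 154.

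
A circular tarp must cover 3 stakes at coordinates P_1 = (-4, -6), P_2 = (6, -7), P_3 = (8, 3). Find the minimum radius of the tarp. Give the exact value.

Side lengths²: P_1P_2² = 101, P_1P_3² = 225, P_2P_3² = 104.
Since P_1P_3² = 225 ≥ 104 + 101 = 205, the angle opposite P_1P_3 is not acute, so the smallest enclosing circle has P_1P_3 as diameter.
Centre = midpoint of P_1P_3 = (2, -1.5), r² = 225/4 = 56.25.
r = √(56.25) = 7.5.

7.5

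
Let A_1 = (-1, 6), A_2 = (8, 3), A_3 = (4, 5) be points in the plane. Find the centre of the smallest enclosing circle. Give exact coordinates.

(3.5, 4.5)

Side lengths²: A_1A_2² = 90, A_1A_3² = 26, A_2A_3² = 20.
Since A_1A_2² = 90 ≥ 26 + 20 = 46, the angle opposite A_1A_2 is not acute, so the smallest enclosing circle has A_1A_2 as diameter.
Centre = midpoint of A_1A_2 = (3.5, 4.5), r² = 90/4 = 22.5.
Centre = (3.5, 4.5).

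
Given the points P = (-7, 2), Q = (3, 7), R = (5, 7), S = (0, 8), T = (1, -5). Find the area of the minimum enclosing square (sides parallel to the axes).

The bounding box has width 12 and height 13.
An axis-aligned square enclosing the set must have side ≥ max(width, height).
So the minimum side is max(12, 13) = 13.
Area = 13² = 169.

169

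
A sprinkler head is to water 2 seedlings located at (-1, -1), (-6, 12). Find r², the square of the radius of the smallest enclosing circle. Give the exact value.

The smallest circle enclosing two points has them as diameter endpoints.
Centre = midpoint = (-3.5, 5.5); r² = |(-1, -1)−(-6, 12)|²/4 = 194/4 = 48.5.

48.5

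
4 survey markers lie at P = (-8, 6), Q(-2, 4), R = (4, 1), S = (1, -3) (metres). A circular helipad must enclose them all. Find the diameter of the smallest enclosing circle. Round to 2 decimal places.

The minimum enclosing circle is determined by three boundary points: P, R, S.
Their circumcentre is (-33/14, 37/14) with r² = 4225/98.
The farthest remaining point Q is at distance² 193/98 ≤ 4225/98.
Diameter = 2r = 2√(4225/98) ≈ 13.13.

13.13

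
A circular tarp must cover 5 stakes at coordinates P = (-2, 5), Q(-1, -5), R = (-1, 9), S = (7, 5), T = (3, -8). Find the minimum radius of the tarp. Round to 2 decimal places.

The minimum enclosing circle of a finite set is fixed by two of the points (as a diameter) or three (as a circumcircle).
The farthest pair is R–T with squared distance 305. The circle on this segment as diameter has centre (1, 0.5) and r² = 305/4 = 76.25.
Check P: distance² to centre = 29.25 ≤ 76.25, so it lies inside.
All remaining points lie in this disk, and no smaller disk contains both endpoints, so this is the minimum enclosing circle.
r = √(76.25) ≈ 8.73.

8.73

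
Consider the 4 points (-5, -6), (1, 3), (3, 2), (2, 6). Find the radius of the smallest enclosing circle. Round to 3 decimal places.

A smallest enclosing disk is always determined by at most three of the input points on its boundary.
The farthest pair is (-5, -6)–(2, 6) with squared distance 193. The circle on this segment as diameter has centre (-1.5, 0) and r² = 193/4 = 48.25.
Check (1, 3): distance² to centre = 15.25 ≤ 48.25, so it lies inside.
All remaining points lie in this disk, and no smaller disk contains both endpoints, so this is the minimum enclosing circle.
r = √(48.25) ≈ 6.946.

6.946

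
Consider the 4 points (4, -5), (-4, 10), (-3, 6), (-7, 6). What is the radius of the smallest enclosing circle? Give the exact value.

The minimum enclosing circle of a finite set is fixed by two of the points (as a diameter) or three (as a circumcircle).
The farthest pair is (4, -5)–(-4, 10) with squared distance 289. The circle on this segment as diameter has centre (0, 2.5) and r² = 289/4 = 72.25.
Check (-3, 6): distance² to centre = 21.25 ≤ 72.25, so it lies inside.
All remaining points lie in this disk, and no smaller disk contains both endpoints, so this is the minimum enclosing circle.
r = √(72.25) = 8.5.

8.5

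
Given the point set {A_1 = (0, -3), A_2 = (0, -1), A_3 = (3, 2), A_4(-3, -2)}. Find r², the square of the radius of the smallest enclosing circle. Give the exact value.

The farthest pair is A_3–A_4 with squared distance 52. The circle on this segment as diameter has centre (0, 0) and r² = 52/4 = 13.
Check A_1: distance² to centre = 9 ≤ 13, so it lies inside.
All remaining points lie in this disk, and no smaller disk contains both endpoints, so this is the minimum enclosing circle.

13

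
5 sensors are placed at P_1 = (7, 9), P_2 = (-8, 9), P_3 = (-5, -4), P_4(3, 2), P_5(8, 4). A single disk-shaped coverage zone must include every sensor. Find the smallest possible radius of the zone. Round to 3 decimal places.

9.078

The minimum enclosing circle of a finite set is fixed by two of the points (as a diameter) or three (as a circumcircle).
The minimum enclosing circle is determined by three boundary points: P_1, P_2, P_3.
Their circumcentre is (-0.5, 101/26) with r² = 27857/338.
The farthest remaining point P_5 is at distance² 24425/338 ≤ 27857/338.
r = √(27857/338) ≈ 9.078.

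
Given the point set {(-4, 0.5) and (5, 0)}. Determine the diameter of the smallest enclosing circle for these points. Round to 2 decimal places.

The smallest circle enclosing two points has them as diameter endpoints.
Centre = midpoint = (0.5, 0.25); r² = |(-4, 0.5)−(5, 0)|²/4 = 81.25/4 = 20.3125.
Diameter = 2r = 2√(20.3125) ≈ 9.01.

9.01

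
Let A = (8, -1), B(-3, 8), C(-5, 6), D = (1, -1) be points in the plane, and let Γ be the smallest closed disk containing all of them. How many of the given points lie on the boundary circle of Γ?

2

By Welzl's lemma the MEC is supported by two points (diametrically opposite) or three points (on a circumcircle).
The farthest pair is A–C with squared distance 218. The circle on this segment as diameter has centre (1.5, 2.5) and r² = 218/4 = 54.5.
Check B: distance² to centre = 50.5 ≤ 54.5, so it lies inside.
All remaining points lie in this disk, and no smaller disk contains both endpoints, so this is the minimum enclosing circle.
The points at distance exactly r from the centre are A, C — 2 points.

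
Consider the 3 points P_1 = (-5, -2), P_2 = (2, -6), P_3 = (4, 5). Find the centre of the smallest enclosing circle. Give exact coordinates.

Side lengths²: P_1P_2² = 65, P_1P_3² = 130, P_2P_3² = 125.
Since P_1P_3² = 130 < 125 + 65 = 190, the triangle is acute, so the smallest enclosing circle is the circumcircle.
Circumcentre = (25/34, -3/34), r² = 21125/578.
Centre = (25/34, -3/34).

(25/34, -3/34)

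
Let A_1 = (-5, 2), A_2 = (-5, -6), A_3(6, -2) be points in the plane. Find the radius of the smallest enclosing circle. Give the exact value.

Side lengths²: A_1A_2² = 64, A_1A_3² = 137, A_2A_3² = 137.
Since A_2A_3² = 137 < 137 + 64 = 201, the triangle is acute, so the smallest enclosing circle is the circumcircle.
Circumcentre = (-5/22, -2), r² = 18769/484.
r = √(18769/484) = 137/22.

137/22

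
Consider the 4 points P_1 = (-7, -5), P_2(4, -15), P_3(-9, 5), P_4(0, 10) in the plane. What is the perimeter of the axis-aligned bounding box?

76

Width = max x − min x = 4 − (-9) = 13.
Height = max y − min y = 10 − (-15) = 25.
Perimeter = 2(13 + 25) = 76.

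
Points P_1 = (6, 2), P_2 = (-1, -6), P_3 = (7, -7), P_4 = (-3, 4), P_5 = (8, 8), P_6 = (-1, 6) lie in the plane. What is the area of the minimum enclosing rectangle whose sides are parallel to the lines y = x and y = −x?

241.5

In coordinates u = x + y, v = x − y the rectangle is axis-aligned; the map (x,y)→(u,v) scales areas by 2.
u-values: 8, -7, 0, 1, 16, 5; range = 16 − (-7) = 23.
v-values: 4, 5, 14, -7, 0, -7; range = 14 − (-7) = 21.
Area = (23 × 21) / 2 = 241.5.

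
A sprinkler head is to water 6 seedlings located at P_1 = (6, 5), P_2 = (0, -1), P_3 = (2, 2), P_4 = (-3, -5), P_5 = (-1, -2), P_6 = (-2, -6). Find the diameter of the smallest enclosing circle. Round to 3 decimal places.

13.601

The farthest pair is P_1–P_6 with squared distance 185. The circle on this segment as diameter has centre (2, -0.5) and r² = 185/4 = 46.25.
Check P_2: distance² to centre = 4.25 ≤ 46.25, so it lies inside.
All remaining points lie in this disk, and no smaller disk contains both endpoints, so this is the minimum enclosing circle.
Diameter = 2r = 2√(46.25) ≈ 13.601.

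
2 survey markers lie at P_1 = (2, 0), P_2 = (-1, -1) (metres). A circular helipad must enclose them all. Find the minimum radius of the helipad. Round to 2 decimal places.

1.58

The smallest circle enclosing two points has them as diameter endpoints.
Centre = midpoint = (0.5, -0.5); r² = |P_1P_2|²/4 = 10/4 = 2.5.
r = √(2.5) ≈ 1.58.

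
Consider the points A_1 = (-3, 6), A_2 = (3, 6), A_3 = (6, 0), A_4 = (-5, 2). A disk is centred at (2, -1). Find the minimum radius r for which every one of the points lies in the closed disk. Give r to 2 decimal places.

8.60

The required radius is the distance from (2, -1) to the farthest point.
Squared distances: 74, 50, 17, 58.
Maximum is 74, attained at A_1.
r = √74 ≈ 8.60.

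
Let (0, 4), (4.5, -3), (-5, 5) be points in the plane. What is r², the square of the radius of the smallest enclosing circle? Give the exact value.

38.5625

Call the three points A, B, C in the order given.
Side lengths²: AB² = 69.25, AC² = 26, BC² = 154.25.
Since BC² = 154.25 ≥ 69.25 + 26 = 95.25, the angle opposite BC is not acute, so the smallest enclosing circle has BC as diameter.
Centre = midpoint of BC = (-0.25, 1), r² = 154.25/4 = 38.5625.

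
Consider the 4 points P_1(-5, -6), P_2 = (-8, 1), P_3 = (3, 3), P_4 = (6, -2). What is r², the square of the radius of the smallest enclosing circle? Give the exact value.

51.25

The farthest pair is P_2–P_4 with squared distance 205. The circle on this segment as diameter has centre (-1, -0.5) and r² = 205/4 = 51.25.
Check P_1: distance² to centre = 46.25 ≤ 51.25, so it lies inside.
All remaining points lie in this disk, and no smaller disk contains both endpoints, so this is the minimum enclosing circle.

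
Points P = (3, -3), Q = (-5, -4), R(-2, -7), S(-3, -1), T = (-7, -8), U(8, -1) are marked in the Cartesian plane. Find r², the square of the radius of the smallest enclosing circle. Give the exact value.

The farthest pair is T–U with squared distance 274. The circle on this segment as diameter has centre (0.5, -4.5) and r² = 274/4 = 68.5.
Check P: distance² to centre = 8.5 ≤ 68.5, so it lies inside.
All remaining points lie in this disk, and no smaller disk contains both endpoints, so this is the minimum enclosing circle.

68.5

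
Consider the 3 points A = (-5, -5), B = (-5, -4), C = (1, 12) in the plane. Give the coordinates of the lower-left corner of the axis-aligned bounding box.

x-range [-5, 1], y-range [-5, 12].
The lower-left corner is (-5, -5).

(-5, -5)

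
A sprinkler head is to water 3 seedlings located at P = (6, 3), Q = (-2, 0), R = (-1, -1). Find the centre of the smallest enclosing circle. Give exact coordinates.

(2, 1.5)

Side lengths²: PQ² = 73, PR² = 65, QR² = 2.
Since PQ² = 73 ≥ 65 + 2 = 67, the angle opposite PQ is not acute, so the smallest enclosing circle has PQ as diameter.
Centre = midpoint of PQ = (2, 1.5), r² = 73/4 = 18.25.
Centre = (2, 1.5).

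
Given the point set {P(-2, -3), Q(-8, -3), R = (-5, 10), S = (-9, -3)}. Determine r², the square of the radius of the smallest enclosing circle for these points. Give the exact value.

16465/338

By Welzl's lemma the MEC is supported by two points (diametrically opposite) or three points (on a circumcircle).
The minimum enclosing circle is determined by three boundary points: P, R, S.
Their circumcentre is (-5.5, 79/26) with r² = 16465/338.
The farthest remaining point Q is at distance² 14437/338 ≤ 16465/338.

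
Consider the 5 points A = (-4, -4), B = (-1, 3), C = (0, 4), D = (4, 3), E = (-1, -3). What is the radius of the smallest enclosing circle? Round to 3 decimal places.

By Welzl's lemma the MEC is supported by two points (diametrically opposite) or three points (on a circumcircle).
The farthest pair is A–D with squared distance 113. The circle on this segment as diameter has centre (0, -0.5) and r² = 113/4 = 28.25.
Check B: distance² to centre = 13.25 ≤ 28.25, so it lies inside.
All remaining points lie in this disk, and no smaller disk contains both endpoints, so this is the minimum enclosing circle.
r = √(28.25) ≈ 5.315.

5.315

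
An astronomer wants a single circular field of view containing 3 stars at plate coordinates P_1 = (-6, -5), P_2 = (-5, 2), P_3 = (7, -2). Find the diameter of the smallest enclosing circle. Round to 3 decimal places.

13.560

Side lengths²: P_1P_2² = 50, P_1P_3² = 178, P_2P_3² = 160.
Since P_1P_3² = 178 < 160 + 50 = 210, the triangle is acute, so the smallest enclosing circle is the circumcircle.
Circumcentre = (5/22, -51/22), r² = 11125/242.
Diameter = 2r = 2√(11125/242) ≈ 13.560.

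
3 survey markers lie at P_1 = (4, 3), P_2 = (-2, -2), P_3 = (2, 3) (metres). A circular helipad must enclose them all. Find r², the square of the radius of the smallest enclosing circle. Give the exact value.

Side lengths²: P_1P_2² = 61, P_1P_3² = 4, P_2P_3² = 41.
Since P_1P_2² = 61 ≥ 41 + 4 = 45, the angle opposite P_1P_2 is not acute, so the smallest enclosing circle has P_1P_2 as diameter.
Centre = midpoint of P_1P_2 = (1, 0.5), r² = 61/4 = 15.25.

15.25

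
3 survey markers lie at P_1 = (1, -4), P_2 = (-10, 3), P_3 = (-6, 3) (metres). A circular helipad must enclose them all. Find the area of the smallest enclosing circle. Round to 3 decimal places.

133.518

Side lengths²: P_1P_2² = 170, P_1P_3² = 98, P_2P_3² = 16.
Since P_1P_2² = 170 ≥ 98 + 16 = 114, the angle opposite P_1P_2 is not acute, so the smallest enclosing circle has P_1P_2 as diameter.
Centre = midpoint of P_1P_2 = (-4.5, -0.5), r² = 170/4 = 42.5.
Area = π·r² = π·42.5 ≈ 133.518.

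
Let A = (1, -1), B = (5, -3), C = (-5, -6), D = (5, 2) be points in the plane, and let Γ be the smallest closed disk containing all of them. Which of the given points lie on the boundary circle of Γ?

C, D

The minimum enclosing circle of a finite set is fixed by two of the points (as a diameter) or three (as a circumcircle).
The farthest pair is C–D with squared distance 164. The circle on this segment as diameter has centre (0, -2) and r² = 164/4 = 41.
Check A: distance² to centre = 2 ≤ 41, so it lies inside.
All remaining points lie in this disk, and no smaller disk contains both endpoints, so this is the minimum enclosing circle.
The points at distance exactly r from the centre are C, D — 2 points.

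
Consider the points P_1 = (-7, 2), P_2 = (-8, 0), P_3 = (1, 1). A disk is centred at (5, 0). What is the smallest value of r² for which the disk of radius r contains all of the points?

The required radius is the distance from (5, 0) to the farthest point.
Squared distances: 148, 169, 17.
Maximum is 169, attained at P_2.

169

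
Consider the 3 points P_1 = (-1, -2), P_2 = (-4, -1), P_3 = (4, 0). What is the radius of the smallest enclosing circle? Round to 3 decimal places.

Side lengths²: P_1P_2² = 10, P_1P_3² = 29, P_2P_3² = 65.
Since P_2P_3² = 65 ≥ 29 + 10 = 39, the angle opposite P_2P_3 is not acute, so the smallest enclosing circle has P_2P_3 as diameter.
Centre = midpoint of P_2P_3 = (0, -0.5), r² = 65/4 = 16.25.
r = √(16.25) ≈ 4.031.

4.031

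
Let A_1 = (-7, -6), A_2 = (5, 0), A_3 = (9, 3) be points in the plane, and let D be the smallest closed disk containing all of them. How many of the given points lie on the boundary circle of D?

2

Side lengths²: A_1A_2² = 180, A_1A_3² = 337, A_2A_3² = 25.
Since A_1A_3² = 337 ≥ 180 + 25 = 205, the angle opposite A_1A_3 is not acute, so the smallest enclosing circle has A_1A_3 as diameter.
Centre = midpoint of A_1A_3 = (1, -1.5), r² = 337/4 = 84.25.
The points at distance exactly r from the centre are A_1, A_3 — 2 points.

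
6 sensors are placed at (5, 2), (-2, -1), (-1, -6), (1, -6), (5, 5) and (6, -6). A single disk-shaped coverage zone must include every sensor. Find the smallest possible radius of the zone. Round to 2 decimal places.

6.29

The minimum enclosing circle is determined by three boundary points: (-1, -6), (5, 5), (6, -6).
Their circumcentre is (2.5, -17/22) with r² = 9577/242.
The farthest remaining point (1, -6) is at distance² 7157/242 ≤ 9577/242.
r = √(9577/242) ≈ 6.29.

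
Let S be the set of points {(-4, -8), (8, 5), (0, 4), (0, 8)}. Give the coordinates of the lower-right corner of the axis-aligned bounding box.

x-range [-4, 8], y-range [-8, 8].
The lower-right corner is (8, -8).

(8, -8)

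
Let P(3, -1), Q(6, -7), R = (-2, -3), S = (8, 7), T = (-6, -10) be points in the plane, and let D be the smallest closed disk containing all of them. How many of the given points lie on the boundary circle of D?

2

The minimum enclosing circle of a finite set is fixed by two of the points (as a diameter) or three (as a circumcircle).
The farthest pair is S–T with squared distance 485. The circle on this segment as diameter has centre (1, -1.5) and r² = 485/4 = 121.25.
Check P: distance² to centre = 4.25 ≤ 121.25, so it lies inside.
All remaining points lie in this disk, and no smaller disk contains both endpoints, so this is the minimum enclosing circle.
The points at distance exactly r from the centre are S, T — 2 points.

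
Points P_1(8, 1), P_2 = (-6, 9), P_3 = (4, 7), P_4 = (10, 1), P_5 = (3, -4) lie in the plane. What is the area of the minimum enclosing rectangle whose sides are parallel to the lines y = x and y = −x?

144

In coordinates u = x + y, v = x − y the rectangle is axis-aligned; the map (x,y)→(u,v) scales areas by 2.
u-values: 9, 3, 11, 11, -1; range = 11 − (-1) = 12.
v-values: 7, -15, -3, 9, 7; range = 9 − (-15) = 24.
Area = (12 × 24) / 2 = 144.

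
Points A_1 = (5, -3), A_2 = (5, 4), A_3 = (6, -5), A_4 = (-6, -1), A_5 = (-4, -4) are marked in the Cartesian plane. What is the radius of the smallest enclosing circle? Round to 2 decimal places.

6.65

The minimum enclosing circle of a finite set is fixed by two of the points (as a diameter) or three (as a circumcircle).
The minimum enclosing circle is determined by three boundary points: A_2, A_3, A_4.
Their circumcentre is (17/26, -27/26) with r² = 14965/338.
The farthest remaining point A_5 is at distance² 10285/338 ≤ 14965/338.
r = √(14965/338) ≈ 6.65.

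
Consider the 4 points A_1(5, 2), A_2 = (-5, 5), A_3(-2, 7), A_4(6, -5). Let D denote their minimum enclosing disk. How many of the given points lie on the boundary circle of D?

3

The minimum enclosing circle of a finite set is fixed by two of the points (as a diameter) or three (as a circumcircle).
The farthest pair is A_2–A_4 with squared distance 221. The circle on this segment as diameter has centre (0.5, 0) and r² = 221/4 = 55.25.
Check A_1: distance² to centre = 24.25 ≤ 55.25, so it lies inside.
All remaining points lie in this disk, and no smaller disk contains both endpoints, so this is the minimum enclosing circle.
The points at distance exactly r from the centre are A_2, A_3, A_4 — 3 points.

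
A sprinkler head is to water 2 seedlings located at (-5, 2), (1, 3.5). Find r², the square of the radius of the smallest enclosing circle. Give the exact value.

The smallest circle enclosing two points has them as diameter endpoints.
Centre = midpoint = (-2, 2.75); r² = |(-5, 2)−(1, 3.5)|²/4 = 38.25/4 = 9.5625.

9.5625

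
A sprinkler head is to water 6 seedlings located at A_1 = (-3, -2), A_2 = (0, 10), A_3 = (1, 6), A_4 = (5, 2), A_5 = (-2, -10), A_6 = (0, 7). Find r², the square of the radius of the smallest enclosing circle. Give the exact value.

By Welzl's lemma the MEC is supported by two points (diametrically opposite) or three points (on a circumcircle).
The farthest pair is A_2–A_5 with squared distance 404. The circle on this segment as diameter has centre (-1, 0) and r² = 404/4 = 101.
Check A_1: distance² to centre = 8 ≤ 101, so it lies inside.
All remaining points lie in this disk, and no smaller disk contains both endpoints, so this is the minimum enclosing circle.

101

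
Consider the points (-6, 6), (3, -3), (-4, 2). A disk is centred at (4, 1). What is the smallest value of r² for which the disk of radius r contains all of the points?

125

The required radius is the distance from (4, 1) to the farthest point.
Squared distances: 125, 17, 65.
Maximum is 125, attained at (-6, 6).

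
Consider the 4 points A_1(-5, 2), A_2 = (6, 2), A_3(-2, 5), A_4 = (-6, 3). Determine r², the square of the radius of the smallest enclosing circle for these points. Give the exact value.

36.25

A smallest enclosing disk is always determined by at most three of the input points on its boundary.
The farthest pair is A_2–A_4 with squared distance 145. The circle on this segment as diameter has centre (0, 2.5) and r² = 145/4 = 36.25.
Check A_1: distance² to centre = 25.25 ≤ 36.25, so it lies inside.
All remaining points lie in this disk, and no smaller disk contains both endpoints, so this is the minimum enclosing circle.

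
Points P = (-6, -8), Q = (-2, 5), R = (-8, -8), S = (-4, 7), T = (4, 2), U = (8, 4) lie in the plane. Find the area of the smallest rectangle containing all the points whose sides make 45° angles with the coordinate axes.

In coordinates u = x + y, v = x − y the rectangle is axis-aligned; the map (x,y)→(u,v) scales areas by 2.
u-values: -14, 3, -16, 3, 6, 12; range = 12 − (-16) = 28.
v-values: 2, -7, 0, -11, 2, 4; range = 4 − (-11) = 15.
Area = (28 × 15) / 2 = 210.

210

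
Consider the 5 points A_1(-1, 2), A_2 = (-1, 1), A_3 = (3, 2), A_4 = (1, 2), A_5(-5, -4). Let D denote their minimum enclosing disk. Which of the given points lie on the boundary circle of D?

A_3, A_5

The farthest pair is A_3–A_5 with squared distance 100. The circle on this segment as diameter has centre (-1, -1) and r² = 100/4 = 25.
Check A_1: distance² to centre = 9 ≤ 25, so it lies inside.
All remaining points lie in this disk, and no smaller disk contains both endpoints, so this is the minimum enclosing circle.
The points at distance exactly r from the centre are A_3, A_5 — 2 points.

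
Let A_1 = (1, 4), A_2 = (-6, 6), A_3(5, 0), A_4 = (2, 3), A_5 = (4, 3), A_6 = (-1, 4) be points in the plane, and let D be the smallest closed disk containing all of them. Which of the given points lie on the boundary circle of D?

A_2, A_3

The minimum enclosing circle of a finite set is fixed by two of the points (as a diameter) or three (as a circumcircle).
The farthest pair is A_2–A_3 with squared distance 157. The circle on this segment as diameter has centre (-0.5, 3) and r² = 157/4 = 39.25.
Check A_1: distance² to centre = 3.25 ≤ 39.25, so it lies inside.
All remaining points lie in this disk, and no smaller disk contains both endpoints, so this is the minimum enclosing circle.
The points at distance exactly r from the centre are A_2, A_3 — 2 points.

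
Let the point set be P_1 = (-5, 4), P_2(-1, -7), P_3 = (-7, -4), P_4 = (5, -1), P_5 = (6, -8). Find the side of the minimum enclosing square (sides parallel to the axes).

The bounding box has width 13 and height 12.
An axis-aligned square enclosing the set must have side ≥ max(width, height).
So the minimum side is max(13, 12) = 13.

13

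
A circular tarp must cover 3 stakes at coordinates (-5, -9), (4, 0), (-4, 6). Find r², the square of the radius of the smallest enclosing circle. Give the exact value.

Call the three points A, B, C in the order given.
Side lengths²: AB² = 162, AC² = 226, BC² = 100.
Since AC² = 226 < 162 + 100 = 262, the triangle is acute, so the smallest enclosing circle is the circumcircle.
Circumcentre = (-24/7, -11/7), r² = 2825/49.

2825/49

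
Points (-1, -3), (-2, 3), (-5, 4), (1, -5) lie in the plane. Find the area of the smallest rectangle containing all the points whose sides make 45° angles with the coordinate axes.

37.5

In coordinates u = x + y, v = x − y the rectangle is axis-aligned; the map (x,y)→(u,v) scales areas by 2.
u-values: -4, 1, -1, -4; range = 1 − (-4) = 5.
v-values: 2, -5, -9, 6; range = 6 − (-9) = 15.
Area = (5 × 15) / 2 = 37.5.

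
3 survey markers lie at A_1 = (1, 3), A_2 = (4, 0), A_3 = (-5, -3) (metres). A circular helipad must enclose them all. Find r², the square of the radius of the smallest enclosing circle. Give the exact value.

22.5

Side lengths²: A_1A_2² = 18, A_1A_3² = 72, A_2A_3² = 90.
Since A_2A_3² = 90 ≥ 72 + 18 = 90, the angle opposite A_2A_3 is not acute, so the smallest enclosing circle has A_2A_3 as diameter.
Centre = midpoint of A_2A_3 = (-0.5, -1.5), r² = 90/4 = 22.5.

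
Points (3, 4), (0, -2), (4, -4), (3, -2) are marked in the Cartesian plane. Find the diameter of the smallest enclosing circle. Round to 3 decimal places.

8.062

The minimum enclosing circle of a finite set is fixed by two of the points (as a diameter) or three (as a circumcircle).
The farthest pair is (3, 4)–(4, -4) with squared distance 65. The circle on this segment as diameter has centre (3.5, 0) and r² = 65/4 = 16.25.
Check (0, -2): distance² to centre = 16.25 ≤ 16.25, so it lies inside.
All remaining points lie in this disk, and no smaller disk contains both endpoints, so this is the minimum enclosing circle.
Diameter = 2r = 2√(16.25) ≈ 8.062.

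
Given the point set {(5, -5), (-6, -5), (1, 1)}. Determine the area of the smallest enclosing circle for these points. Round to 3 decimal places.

Call the three points A, B, C in the order given.
Side lengths²: AB² = 121, AC² = 52, BC² = 85.
Since AB² = 121 < 85 + 52 = 137, the triangle is acute, so the smallest enclosing circle is the circumcircle.
Circumcentre = (-0.5, -13/3), r² = 1105/36.
Area = π·r² = π·1105/36 ≈ 96.429.

96.429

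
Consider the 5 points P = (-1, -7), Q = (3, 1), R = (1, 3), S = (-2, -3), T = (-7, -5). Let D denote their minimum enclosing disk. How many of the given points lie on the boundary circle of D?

3

The farthest pair is Q–T with squared distance 136. The circle on this segment as diameter has centre (-2, -2) and r² = 136/4 = 34.
Check P: distance² to centre = 26 ≤ 34, so it lies inside.
All remaining points lie in this disk, and no smaller disk contains both endpoints, so this is the minimum enclosing circle.
The points at distance exactly r from the centre are Q, R, T — 3 points.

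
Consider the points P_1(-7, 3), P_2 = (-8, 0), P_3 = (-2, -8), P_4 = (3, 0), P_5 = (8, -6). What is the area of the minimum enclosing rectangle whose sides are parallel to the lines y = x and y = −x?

156

In coordinates u = x + y, v = x − y the rectangle is axis-aligned; the map (x,y)→(u,v) scales areas by 2.
u-values: -4, -8, -10, 3, 2; range = 3 − (-10) = 13.
v-values: -10, -8, 6, 3, 14; range = 14 − (-10) = 24.
Area = (13 × 24) / 2 = 156.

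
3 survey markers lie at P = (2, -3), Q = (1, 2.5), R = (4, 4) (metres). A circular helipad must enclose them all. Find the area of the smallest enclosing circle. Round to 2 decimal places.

Side lengths²: PQ² = 31.25, PR² = 53, QR² = 11.25.
Since PR² = 53 ≥ 31.25 + 11.25 = 42.5, the angle opposite PR is not acute, so the smallest enclosing circle has PR as diameter.
Centre = midpoint of PR = (3, 0.5), r² = 53/4 = 13.25.
Area = π·r² = π·13.25 ≈ 41.63.

41.63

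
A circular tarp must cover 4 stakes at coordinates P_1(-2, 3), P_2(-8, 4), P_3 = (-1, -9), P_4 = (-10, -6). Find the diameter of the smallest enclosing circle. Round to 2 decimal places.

14.76

By Welzl's lemma the MEC is supported by two points (diametrically opposite) or three points (on a circumcircle).
The farthest pair is P_2–P_3 with squared distance 218. The circle on this segment as diameter has centre (-4.5, -2.5) and r² = 218/4 = 54.5.
Check P_1: distance² to centre = 36.5 ≤ 54.5, so it lies inside.
All remaining points lie in this disk, and no smaller disk contains both endpoints, so this is the minimum enclosing circle.
Diameter = 2r = 2√(54.5) ≈ 14.76.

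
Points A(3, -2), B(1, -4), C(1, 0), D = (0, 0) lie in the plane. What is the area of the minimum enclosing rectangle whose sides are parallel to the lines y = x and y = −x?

In coordinates u = x + y, v = x − y the rectangle is axis-aligned; the map (x,y)→(u,v) scales areas by 2.
u-values: 1, -3, 1, 0; range = 1 − (-3) = 4.
v-values: 5, 5, 1, 0; range = 5 − 0 = 5.
Area = (4 × 5) / 2 = 10.

10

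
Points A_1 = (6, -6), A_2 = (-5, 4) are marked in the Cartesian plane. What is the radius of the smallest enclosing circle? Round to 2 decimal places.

7.43

The smallest circle enclosing two points has them as diameter endpoints.
Centre = midpoint = (0.5, -1); r² = |A_1A_2|²/4 = 221/4 = 55.25.
r = √(55.25) ≈ 7.43.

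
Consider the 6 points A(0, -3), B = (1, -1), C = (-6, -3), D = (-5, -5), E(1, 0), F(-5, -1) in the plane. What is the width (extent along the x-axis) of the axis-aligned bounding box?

7

max x = 1, min x = -6, so width = 7.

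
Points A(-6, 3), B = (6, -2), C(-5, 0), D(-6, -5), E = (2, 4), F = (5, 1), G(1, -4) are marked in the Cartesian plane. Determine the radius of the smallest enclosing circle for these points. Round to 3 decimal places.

By Welzl's lemma the MEC is supported by two points (diametrically opposite) or three points (on a circumcircle).
The minimum enclosing circle is determined by three boundary points: A, B, D.
Their circumcentre is (-0.625, -1) with r² = 44.890625.
The farthest remaining point F is at distance² 35.640625 ≤ 44.890625.
r = √(44.890625) ≈ 6.700.

6.700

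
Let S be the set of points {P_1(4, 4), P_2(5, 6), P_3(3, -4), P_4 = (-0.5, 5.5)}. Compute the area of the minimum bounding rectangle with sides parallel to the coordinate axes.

55

x ranges over [-0.5, 5], width 5.5.
y ranges over [-4, 6], height 10.
Area = 5.5 × 10 = 55.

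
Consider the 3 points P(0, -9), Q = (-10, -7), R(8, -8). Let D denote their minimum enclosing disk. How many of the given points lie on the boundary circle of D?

Side lengths²: PQ² = 104, PR² = 65, QR² = 325.
Since QR² = 325 ≥ 104 + 65 = 169, the angle opposite QR is not acute, so the smallest enclosing circle has QR as diameter.
Centre = midpoint of QR = (-1, -7.5), r² = 325/4 = 81.25.
The points at distance exactly r from the centre are Q, R — 2 points.

2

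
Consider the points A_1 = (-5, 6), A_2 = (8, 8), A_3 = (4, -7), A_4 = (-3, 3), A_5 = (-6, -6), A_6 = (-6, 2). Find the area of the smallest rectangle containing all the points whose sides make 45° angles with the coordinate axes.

In coordinates u = x + y, v = x − y the rectangle is axis-aligned; the map (x,y)→(u,v) scales areas by 2.
u-values: 1, 16, -3, 0, -12, -4; range = 16 − (-12) = 28.
v-values: -11, 0, 11, -6, 0, -8; range = 11 − (-11) = 22.
Area = (28 × 22) / 2 = 308.

308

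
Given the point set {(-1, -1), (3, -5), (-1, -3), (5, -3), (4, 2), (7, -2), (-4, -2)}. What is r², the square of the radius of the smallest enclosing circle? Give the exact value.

A smallest enclosing disk is always determined by at most three of the input points on its boundary.
The farthest pair is (7, -2)–(-4, -2) with squared distance 121. The circle on this segment as diameter has centre (1.5, -2) and r² = 121/4 = 30.25.
Check (-1, -1): distance² to centre = 7.25 ≤ 30.25, so it lies inside.
All remaining points lie in this disk, and no smaller disk contains both endpoints, so this is the minimum enclosing circle.

30.25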